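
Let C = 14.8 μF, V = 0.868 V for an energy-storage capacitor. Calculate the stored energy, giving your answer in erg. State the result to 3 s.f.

Directly: E = ½CV².
C = 14.8 μF = 1.480×10^-5 F; V = 0.868 V.
E = 5.575×10^-6 J
5.575×10^-6 J × (1 erg / 1.000×10^-7 J) = 55.75 erg

55.8 erg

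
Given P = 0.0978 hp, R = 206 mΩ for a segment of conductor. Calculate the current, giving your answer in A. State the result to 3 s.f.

18.8 A

Rearranging P = I²R for I: I = √(P/R).
P = 0.0978 hp = 72.93 W; R = 206 mΩ = 0.2060 Ω.
I = 18.82 A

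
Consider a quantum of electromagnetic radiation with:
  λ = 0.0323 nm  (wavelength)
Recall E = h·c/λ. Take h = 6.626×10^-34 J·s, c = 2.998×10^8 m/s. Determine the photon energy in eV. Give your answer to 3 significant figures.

E is given directly by: E = hc/λ.
λ = 0.0323 nm = 3.230×10^-11 m; h = 6.626×10^-34 J·s; c = 2.998×10^8 m/s.
E = 6.150×10^-15 J
6.150×10^-15 J × (1 eV / 1.602×10^-19 J) = 38386 eV

38400 eV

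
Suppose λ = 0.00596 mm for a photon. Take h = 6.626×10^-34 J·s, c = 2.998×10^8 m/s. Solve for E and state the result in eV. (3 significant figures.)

E is given directly by: E = hc/λ.
λ = 0.00596 mm = 5.960×10^-6 m; h = 6.626×10^-34 J·s; c = 2.998×10^8 m/s.
E = 3.333×10^-20 J  (the unit combination reduces to kg·m²/s² = J)
3.333×10^-20 J × (1 eV / 1.602×10^-19 J) = 0.2080 eV

0.208 eV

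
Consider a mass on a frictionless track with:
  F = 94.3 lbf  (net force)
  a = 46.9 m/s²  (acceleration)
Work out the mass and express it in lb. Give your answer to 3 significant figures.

Solving F = m·a for m: m = F/a.
F = 94.3 lbf = 419.5 N; a = 46.9 m/s².
m = 8.944 kg
8.944 kg × (1 lb / 0.4536 kg) = 19.72 lb

19.7 lb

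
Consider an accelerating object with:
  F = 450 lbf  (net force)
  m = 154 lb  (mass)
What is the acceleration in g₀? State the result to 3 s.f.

2.92 g₀

Rearranging: a = F/m.
F = 450 lbf = 2002 N; m = 154 lb = 69.85 kg.
a = 28.66 m/s²
28.66 m/s² × (1 g₀ / 9.807 m/s²) = 2.922 g₀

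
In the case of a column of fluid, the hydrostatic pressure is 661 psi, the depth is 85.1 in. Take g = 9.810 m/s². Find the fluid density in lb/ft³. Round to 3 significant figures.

Solving P = ρ·g·h for ρ: ρ = P/(g·h).
P = 661 psi = 4.557×10^6 Pa; h = 85.1 in = 2.162 m; g = 9.810 m/s².
ρ = 2.149×10^5 kg/m³
2.149×10^5 kg/m³ × (1 lb/ft³ / 16.02 kg/m³) = 13417 lb/ft³

13400 lb/ft³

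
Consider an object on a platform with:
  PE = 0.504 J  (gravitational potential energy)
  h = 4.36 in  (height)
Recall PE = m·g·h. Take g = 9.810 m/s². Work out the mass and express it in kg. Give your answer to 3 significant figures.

Rearranging: m = PE/(g·h).
PE = 0.504 J; h = 4.36 in = 0.1107 m; g = 9.810 m/s².
m = 0.4639 kg

0.464 kg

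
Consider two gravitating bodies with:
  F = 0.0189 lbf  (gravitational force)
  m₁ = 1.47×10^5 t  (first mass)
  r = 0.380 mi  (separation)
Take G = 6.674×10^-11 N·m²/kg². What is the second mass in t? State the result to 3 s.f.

3200 t

Rearranging: m₂ = F·r²/(G·m₁).
F = 0.0189 lbf = 0.08407 N; m₁ = 1.47×10^5 t = 1.470×10^8 kg; r = 0.380 mi = 611.6 m; G = 6.674×10^-11 N·m²/kg².
m₂ = 3.205×10^6 kg
3.205×10^6 kg × (1 t / 1000 kg) = 3205 t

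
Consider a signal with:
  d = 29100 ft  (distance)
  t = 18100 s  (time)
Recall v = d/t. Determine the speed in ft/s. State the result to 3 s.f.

Directly: v = d/t.
d = 29100 ft = 8870 m; t = 18100 s.
v = 0.4900 m/s
0.4900 m/s × (1 ft/s / 0.3048 m/s) = 1.608 ft/s

1.61 ft/s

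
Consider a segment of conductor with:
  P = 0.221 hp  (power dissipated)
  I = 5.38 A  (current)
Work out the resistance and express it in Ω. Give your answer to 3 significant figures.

Solving P = I²R for R: R = P/I².
P = 0.221 hp = 164.8 W; I = 5.38 A.
R = 5.694 Ω

5.69 Ω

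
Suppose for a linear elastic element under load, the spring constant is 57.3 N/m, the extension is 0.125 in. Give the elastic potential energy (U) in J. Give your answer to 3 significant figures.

U is given directly by: U = ½kx².
k = 57.3 N/m; x = 0.125 in = 0.003175 m.
U = 2.888×10^-4 J

2.89×10^-4 J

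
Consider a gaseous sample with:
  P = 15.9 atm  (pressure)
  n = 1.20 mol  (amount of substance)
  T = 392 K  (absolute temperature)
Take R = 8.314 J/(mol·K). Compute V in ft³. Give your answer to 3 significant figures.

From the ideal-gas law: V = nRT/P.
P = 15.9 atm = 1.611×10^6 Pa; n = 1.20 mol; T = 392 K; R = 8.314 J/(mol·K).
V = 0.002428 m³
0.002428 m³ × (1 ft³ / 0.02832 m³) = 0.08573 ft³

0.0857 ft³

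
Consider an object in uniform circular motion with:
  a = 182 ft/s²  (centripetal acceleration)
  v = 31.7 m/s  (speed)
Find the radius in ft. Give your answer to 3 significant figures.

Solving a = v²/r for r: r = v²/a.
a = 182 ft/s² = 55.47 m/s²; v = 31.7 m/s.
r = 18.11 m
18.11 m × (1 ft / 0.3048 m) = 59.43 ft

59.4 ft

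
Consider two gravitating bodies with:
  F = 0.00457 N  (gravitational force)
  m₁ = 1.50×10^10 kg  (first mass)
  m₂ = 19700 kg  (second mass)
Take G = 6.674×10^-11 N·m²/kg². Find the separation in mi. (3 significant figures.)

From Newton's law of gravitation: r = √(G·m₁m₂/F).
F = 0.00457 N; m₁ = 1.50×10^10 kg; m₂ = 19700 kg; G = 6.674×10^-11 N·m²/kg².
r = 2077 m
2077 m × (1 mi / 1609 m) = 1.291 mi

1.29 mi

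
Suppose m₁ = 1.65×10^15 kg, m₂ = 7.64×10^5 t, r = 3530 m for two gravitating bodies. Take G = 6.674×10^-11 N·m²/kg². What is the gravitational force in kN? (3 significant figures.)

Directly: F = Gm₁m₂/r².
m₁ = 1.65×10^15 kg; m₂ = 7.64×10^5 t = 7.640×10^8 kg; r = 3530 m; G = 6.674×10^-11 N·m²/kg².
F = 6.752×10^6 N
6.752×10^6 N × (1 kN / 1000 N) = 6752 kN

6750 kN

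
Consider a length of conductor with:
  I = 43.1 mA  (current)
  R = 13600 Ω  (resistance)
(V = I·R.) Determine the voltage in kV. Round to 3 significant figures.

0.586 kV

From Ohm's law: V = IR.
I = 43.1 mA = 0.04310 A; R = 13600 Ω.
V = 586.2 V
586.2 V × (1 kV / 1000 V) = 0.5862 kV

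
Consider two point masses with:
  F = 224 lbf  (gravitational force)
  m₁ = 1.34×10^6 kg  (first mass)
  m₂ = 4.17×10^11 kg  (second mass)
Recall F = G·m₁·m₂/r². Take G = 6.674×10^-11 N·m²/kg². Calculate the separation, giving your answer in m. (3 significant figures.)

193 m

Rearranging F = G·m₁·m₂/r² for r: r = √(G·m₁m₂/F).
F = 224 lbf = 996.4 N; m₁ = 1.34×10^6 kg; m₂ = 4.17×10^11 kg; G = 6.674×10^-11 N·m²/kg².
r = 193.5 m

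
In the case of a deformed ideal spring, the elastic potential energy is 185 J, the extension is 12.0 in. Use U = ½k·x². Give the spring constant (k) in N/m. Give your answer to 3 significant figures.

3980 N/m

Rearranging U = ½k·x² for k: k = 2U/x².
U = 185 J; x = 12.0 in = 0.3048 m.
k = 3983 N/m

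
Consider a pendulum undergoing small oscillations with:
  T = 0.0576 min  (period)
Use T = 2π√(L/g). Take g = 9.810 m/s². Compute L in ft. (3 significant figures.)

Rearranging: L = g·(T/2π)².
T = 0.0576 min = 3.456 s; g = 9.810 m/s².
L = 2.968 m
2.968 m × (1 ft / 0.3048 m) = 9.737 ft

9.74 ft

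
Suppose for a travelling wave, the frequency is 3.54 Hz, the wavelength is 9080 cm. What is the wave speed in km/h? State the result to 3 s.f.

1160 km/h

Directly: v = fλ.
f = 3.54 Hz; λ = 9080 cm = 90.80 m.
v = 321.4 m/s
321.4 m/s × (1 km/h / 0.2778 m/s) = 1157 km/h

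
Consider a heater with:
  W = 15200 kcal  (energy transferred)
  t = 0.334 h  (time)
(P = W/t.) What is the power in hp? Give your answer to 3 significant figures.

P is given directly by: P = W/t.
W = 15200 kcal = 6.360×10^7 J; t = 0.334 h = 1202 s.
P = 52892 W
52892 W × (1 hp / 745.7 W) = 70.93 hp

70.9 hp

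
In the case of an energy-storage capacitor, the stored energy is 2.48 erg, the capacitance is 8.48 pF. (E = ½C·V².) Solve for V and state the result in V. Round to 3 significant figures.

242 V

Rearranging E = ½C·V² for V: V = √(2E/C).
E = 2.48 erg = 2.480×10^-7 J; C = 8.48 pF = 8.480×10^-12 F.
V = 241.8 V  (the unit combination reduces to kg·m²/(A·s³) = V)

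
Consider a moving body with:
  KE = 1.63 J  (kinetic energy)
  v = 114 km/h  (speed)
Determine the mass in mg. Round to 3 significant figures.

Solving KE = ½mv² for m: m = 2·KE/v².
KE = 1.63 J; v = 114 km/h = 31.67 m/s.
m = 0.003251 kg
0.003251 kg × (1 mg / 1.000×10^-6 kg) = 3251 mg

3250 mg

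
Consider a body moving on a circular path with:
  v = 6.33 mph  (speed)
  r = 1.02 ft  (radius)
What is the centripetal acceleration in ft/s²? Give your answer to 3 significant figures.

84.5 ft/s²

a is given directly by: a = v²/r.
v = 6.33 mph = 2.830 m/s; r = 1.02 ft = 0.3109 m.
a = 25.76 m/s²
25.76 m/s² × (1 ft/s² / 0.3048 m/s²) = 84.50 ft/s²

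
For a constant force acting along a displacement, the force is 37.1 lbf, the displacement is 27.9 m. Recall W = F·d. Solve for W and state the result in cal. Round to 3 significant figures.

1100 cal

W is given directly by: W = F·d.
F = 37.1 lbf = 165.0 N; d = 27.9 m.
W = 4604 J
4604 J × (1 cal / 4.184 J) = 1100 cal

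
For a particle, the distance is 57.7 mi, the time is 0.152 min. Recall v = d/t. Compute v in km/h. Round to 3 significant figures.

v is given directly by: v = d/t.
d = 57.7 mi = 92859 m; t = 0.152 min = 9.120 s.
v = 10182 m/s
10182 m/s × (1 km/h / 0.2778 m/s) = 36655 km/h

36700 km/h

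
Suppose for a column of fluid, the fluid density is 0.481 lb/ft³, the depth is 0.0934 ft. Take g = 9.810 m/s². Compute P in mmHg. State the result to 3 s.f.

P is given directly by: P = ρgh.
ρ = 0.481 lb/ft³ = 7.705 kg/m³; h = 0.0934 ft = 0.02847 m; g = 9.810 m/s².
P = 2.152 Pa
2.152 Pa × (1 mmHg / 133.3 Pa) = 0.01614 mmHg

0.0161 mmHg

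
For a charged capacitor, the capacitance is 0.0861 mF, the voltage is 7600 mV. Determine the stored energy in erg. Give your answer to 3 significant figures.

E is given directly by: E = ½CV².
C = 0.0861 mF = 8.610×10^-5 F; V = 7600 mV = 7.600 V.
E = 0.002487 J
0.002487 J × (1 erg / 1.000×10^-7 J) = 24866 erg

24900 erg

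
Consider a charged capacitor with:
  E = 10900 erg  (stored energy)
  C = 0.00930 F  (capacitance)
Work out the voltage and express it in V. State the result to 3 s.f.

0.484 V

Solving E = ½C·V² for V: V = √(2E/C).
E = 10900 erg = 0.001090 J; C = 0.00930 F.
V = 0.4842 V  (the unit combination reduces to kg·m²/(A·s³) = V)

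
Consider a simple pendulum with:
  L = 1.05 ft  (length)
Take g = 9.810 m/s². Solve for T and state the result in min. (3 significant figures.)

0.0189 min

Directly: T = 2π√(L/g).
L = 1.05 ft = 0.3200 m; g = 9.810 m/s².
T = 1.135 s
1.135 s × (1 min / 60.00 s) = 0.01891 min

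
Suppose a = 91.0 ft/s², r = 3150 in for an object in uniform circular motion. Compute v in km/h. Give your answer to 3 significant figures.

170 km/h

Rearranging: v = √(a·r).
a = 91.0 ft/s² = 27.74 m/s²; r = 3150 in = 80.01 m.
v = 47.11 m/s
47.11 m/s × (1 km/h / 0.2778 m/s) = 169.6 km/h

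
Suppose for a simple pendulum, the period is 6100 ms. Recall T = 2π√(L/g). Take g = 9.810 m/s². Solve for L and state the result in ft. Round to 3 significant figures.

Rearranging: L = g·(T/2π)².
T = 6100 ms = 6.100 s; g = 9.810 m/s².
L = 9.246 m
9.246 m × (1 ft / 0.3048 m) = 30.34 ft

30.3 ft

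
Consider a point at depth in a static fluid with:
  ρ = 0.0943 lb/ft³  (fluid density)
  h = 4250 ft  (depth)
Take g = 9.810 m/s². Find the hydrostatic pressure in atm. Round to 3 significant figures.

Directly: P = ρgh.
ρ = 0.0943 lb/ft³ = 1.511 kg/m³; h = 4250 ft = 1295 m; g = 9.810 m/s².
P = 19196 Pa
19196 Pa × (1 atm / 1.013×10^5 Pa) = 0.1894 atm

0.189 atm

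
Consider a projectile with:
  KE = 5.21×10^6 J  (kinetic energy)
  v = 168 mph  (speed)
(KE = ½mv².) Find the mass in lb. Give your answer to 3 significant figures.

Solving KE = ½mv² for m: m = 2·KE/v².
KE = 5.21×10^6 J; v = 168 mph = 75.10 m/s.
m = 1847 kg
1847 kg × (1 lb / 0.4536 kg) = 4073 lb

4070 lb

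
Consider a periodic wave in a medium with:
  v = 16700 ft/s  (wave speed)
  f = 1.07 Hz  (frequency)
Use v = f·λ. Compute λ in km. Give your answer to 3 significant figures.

4.76 km

Rearranging v = f·λ for λ: λ = v/f.
v = 16700 ft/s = 5090 m/s; f = 1.07 Hz.
λ = 4757 m
4757 m × (1 km / 1000 m) = 4.757 km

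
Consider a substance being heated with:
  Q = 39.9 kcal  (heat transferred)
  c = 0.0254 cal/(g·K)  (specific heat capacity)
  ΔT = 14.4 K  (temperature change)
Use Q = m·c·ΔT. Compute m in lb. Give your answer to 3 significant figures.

Solving Q = m·c·ΔT for m: m = Q/(c·ΔT).
Q = 39.9 kcal = 1.669×10^5 J; c = 0.0254 cal/(g·K) = 106.3 J/(kg·K); ΔT = 14.4 K.
m = 109.1 kg
109.1 kg × (1 lb / 0.4536 kg) = 240.5 lb

240 lb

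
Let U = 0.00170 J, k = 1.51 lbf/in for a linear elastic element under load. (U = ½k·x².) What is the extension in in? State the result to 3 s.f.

Rearranging U = ½k·x² for x: x = √(2U/k).
U = 0.00170 J; k = 1.51 lbf/in = 264.4 N/m.
x = 0.003586 m
0.003586 m × (1 in / 0.02540 m) = 0.1412 in

0.141 in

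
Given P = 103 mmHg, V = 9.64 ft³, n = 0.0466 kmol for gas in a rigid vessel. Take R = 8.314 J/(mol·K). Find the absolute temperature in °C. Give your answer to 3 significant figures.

-263 °C

From the ideal-gas law: T = PV/(nR).
P = 103 mmHg = 13732 Pa; V = 9.64 ft³ = 0.2730 m³; n = 0.0466 kmol = 46.60 mol; R = 8.314 J/(mol·K).
T = 9.675 K
9.675 K − 273.15 = -263.5 °C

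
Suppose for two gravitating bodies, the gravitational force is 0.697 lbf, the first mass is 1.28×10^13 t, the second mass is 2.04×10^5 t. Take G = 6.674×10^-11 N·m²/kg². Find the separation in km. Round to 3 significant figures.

From Newton's law of gravitation: r = √(G·m₁m₂/F).
F = 0.697 lbf = 3.100 N; m₁ = 1.28×10^13 t = 1.280×10^16 kg; m₂ = 2.04×10^5 t = 2.040×10^8 kg; G = 6.674×10^-11 N·m²/kg².
r = 7.497×10^6 m
7.497×10^6 m × (1 km / 1000 m) = 7497 km

7500 km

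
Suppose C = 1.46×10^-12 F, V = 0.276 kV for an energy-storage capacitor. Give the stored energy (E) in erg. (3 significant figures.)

E is given directly by: E = ½CV².
C = 1.46×10^-12 F; V = 0.276 kV = 276.0 V.
E = 5.561×10^-8 J
5.561×10^-8 J × (1 erg / 1.000×10^-7 J) = 0.5561 erg

0.556 erg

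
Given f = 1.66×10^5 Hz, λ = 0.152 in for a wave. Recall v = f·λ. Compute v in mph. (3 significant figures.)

v is given directly by: v = fλ.
f = 1.66×10^5 Hz; λ = 0.152 in = 0.003861 m.
v = 640.9 m/s
640.9 m/s × (1 mph / 0.4470 m/s) = 1434 mph

1430 mph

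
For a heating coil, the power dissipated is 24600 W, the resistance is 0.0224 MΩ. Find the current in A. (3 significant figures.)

1.05 A

Rearranging P = I²R for I: I = √(P/R).
P = 24600 W; R = 0.0224 MΩ = 22400 Ω.
I = 1.048 A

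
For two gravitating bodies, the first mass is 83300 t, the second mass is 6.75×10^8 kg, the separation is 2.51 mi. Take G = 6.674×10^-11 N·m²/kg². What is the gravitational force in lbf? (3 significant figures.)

From Newton's law of gravitation: F = Gm₁m₂/r².
m₁ = 83300 t = 8.330×10^7 kg; m₂ = 6.75×10^8 kg; r = 2.51 mi = 4039 m; G = 6.674×10^-11 N·m²/kg².
F = 0.2300 N
0.2300 N × (1 lbf / 4.448 N) = 0.05170 lbf

0.0517 lbf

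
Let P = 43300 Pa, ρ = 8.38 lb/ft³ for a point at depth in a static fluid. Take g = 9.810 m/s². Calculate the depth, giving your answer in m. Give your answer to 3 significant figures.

Rearranging P = ρ·g·h for h: h = P/(ρ·g).
P = 43300 Pa; ρ = 8.38 lb/ft³ = 134.2 kg/m³; g = 9.810 m/s².
h = 32.88 m

32.9 m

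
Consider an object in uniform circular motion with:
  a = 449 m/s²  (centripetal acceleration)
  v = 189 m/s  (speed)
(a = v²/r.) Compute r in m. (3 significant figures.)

79.6 m

Rearranging a = v²/r for r: r = v²/a.
a = 449 m/s²; v = 189 m/s.
r = 79.56 m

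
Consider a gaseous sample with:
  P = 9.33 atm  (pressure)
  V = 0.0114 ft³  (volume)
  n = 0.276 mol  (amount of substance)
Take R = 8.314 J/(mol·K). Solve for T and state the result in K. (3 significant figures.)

Rearranging: T = PV/(nR).
P = 9.33 atm = 9.454×10^5 Pa; V = 0.0114 ft³ = 3.228×10^-4 m³; n = 0.276 mol; R = 8.314 J/(mol·K).
T = 133.0 K

133 K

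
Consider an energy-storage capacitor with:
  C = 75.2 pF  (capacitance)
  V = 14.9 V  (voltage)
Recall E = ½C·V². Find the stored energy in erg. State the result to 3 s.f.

E is given directly by: E = ½CV².
C = 75.2 pF = 7.520×10^-11 F; V = 14.9 V.
E = 8.348×10^-9 J
8.348×10^-9 J × (1 erg / 1.000×10^-7 J) = 0.08348 erg

0.0835 erg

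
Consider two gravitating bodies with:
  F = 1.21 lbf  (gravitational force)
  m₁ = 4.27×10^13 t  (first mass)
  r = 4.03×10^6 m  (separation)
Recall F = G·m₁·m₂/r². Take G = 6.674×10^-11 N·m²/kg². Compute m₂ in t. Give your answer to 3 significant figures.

From Newton's law of gravitation: m₂ = F·r²/(G·m₁).
F = 1.21 lbf = 5.382 N; m₁ = 4.27×10^13 t = 4.270×10^16 kg; r = 4.03×10^6 m; G = 6.674×10^-11 N·m²/kg².
m₂ = 3.067×10^7 kg
3.067×10^7 kg × (1 t / 1000 kg) = 30674 t

30700 t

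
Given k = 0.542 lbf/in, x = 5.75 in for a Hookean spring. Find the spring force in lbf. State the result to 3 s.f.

Directly: F = kx.
k = 0.542 lbf/in = 94.92 N/m; x = 5.75 in = 0.1460 m.
F = 13.86 N
13.86 N × (1 lbf / 4.448 N) = 3.117 lbf

3.12 lbf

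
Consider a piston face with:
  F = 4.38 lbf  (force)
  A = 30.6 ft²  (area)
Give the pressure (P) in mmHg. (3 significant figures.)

P is given directly by: P = F/A.
F = 4.38 lbf = 19.48 N; A = 30.6 ft² = 2.843 m².
P = 6.853 Pa
6.853 Pa × (1 mmHg / 133.3 Pa) = 0.05141 mmHg

0.0514 mmHg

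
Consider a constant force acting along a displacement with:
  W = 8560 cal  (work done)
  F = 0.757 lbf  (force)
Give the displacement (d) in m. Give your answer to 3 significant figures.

Rearranging: d = W/F.
W = 8560 cal = 35815 J; F = 0.757 lbf = 3.367 N.
d = 10636 m

10600 m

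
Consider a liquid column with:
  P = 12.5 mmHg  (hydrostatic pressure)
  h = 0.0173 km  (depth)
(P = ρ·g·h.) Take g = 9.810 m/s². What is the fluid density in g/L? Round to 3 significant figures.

9.82 g/L

Solving P = ρ·g·h for ρ: ρ = P/(g·h).
P = 12.5 mmHg = 1667 Pa; h = 0.0173 km = 17.30 m; g = 9.810 m/s².
ρ = 9.820 kg/m³
Since 1 g/L = 1 kg/m³, 9.820 g/L.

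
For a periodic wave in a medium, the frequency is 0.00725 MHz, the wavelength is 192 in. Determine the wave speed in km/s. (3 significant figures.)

35.4 km/s

Directly: v = fλ.
f = 0.00725 MHz = 7250 Hz; λ = 192 in = 4.877 m.
v = 35357 m/s
35357 m/s × (1 km/s / 1000 m/s) = 35.36 km/s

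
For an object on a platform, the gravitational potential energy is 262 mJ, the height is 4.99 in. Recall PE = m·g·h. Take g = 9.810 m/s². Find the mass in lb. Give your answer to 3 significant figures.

Solving PE = m·g·h for m: m = PE/(g·h).
PE = 262 mJ = 0.2620 J; h = 4.99 in = 0.1267 m; g = 9.810 m/s².
m = 0.2107 kg
0.2107 kg × (1 lb / 0.4536 kg) = 0.4645 lb

0.465 lb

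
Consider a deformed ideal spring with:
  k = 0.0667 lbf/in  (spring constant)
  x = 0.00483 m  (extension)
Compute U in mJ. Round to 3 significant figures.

Directly: U = ½kx².
k = 0.0667 lbf/in = 11.68 N/m; x = 0.00483 m.
U = 1.363×10^-4 J
1.363×10^-4 J × (1 mJ / 0.001000 J) = 0.1363 mJ

0.136 mJ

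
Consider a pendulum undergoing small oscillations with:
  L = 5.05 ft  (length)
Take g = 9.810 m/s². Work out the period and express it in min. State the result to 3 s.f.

T is given directly by: T = 2π√(L/g).
L = 5.05 ft = 1.539 m; g = 9.810 m/s².
T = 2.489 s
2.489 s × (1 min / 60.00 s) = 0.04148 min

0.0415 min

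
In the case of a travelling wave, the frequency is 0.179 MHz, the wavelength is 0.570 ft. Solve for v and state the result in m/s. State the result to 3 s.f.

v is given directly by: v = fλ.
f = 0.179 MHz = 1.790×10^5 Hz; λ = 0.570 ft = 0.1737 m.
v = 31099 m/s

31100 m/s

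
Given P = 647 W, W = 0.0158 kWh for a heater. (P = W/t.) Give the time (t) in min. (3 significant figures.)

1.47 min

Rearranging: t = W/P.
P = 647 W; W = 0.0158 kWh = 56880 J.
t = 87.91 s
87.91 s × (1 min / 60.00 s) = 1.465 min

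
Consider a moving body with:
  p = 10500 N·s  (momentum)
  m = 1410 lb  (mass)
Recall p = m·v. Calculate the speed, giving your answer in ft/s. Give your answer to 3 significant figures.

Rearranging: v = p/m.
p = 10500 N·s = 10500 kg·m/s; m = 1410 lb = 639.6 kg.
v = 16.42 m/s
16.42 m/s × (1 ft/s / 0.3048 m/s) = 53.86 ft/s

53.9 ft/s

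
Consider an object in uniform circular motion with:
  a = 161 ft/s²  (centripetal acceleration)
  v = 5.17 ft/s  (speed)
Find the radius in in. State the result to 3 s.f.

Rearranging a = v²/r for r: r = v²/a.
a = 161 ft/s² = 49.07 m/s²; v = 5.17 ft/s = 1.576 m/s.
r = 0.05060 m
0.05060 m × (1 in / 0.02540 m) = 1.992 in

1.99 in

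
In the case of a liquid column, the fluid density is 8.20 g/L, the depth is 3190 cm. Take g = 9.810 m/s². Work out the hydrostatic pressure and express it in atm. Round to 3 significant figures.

0.0253 atm

P is given directly by: P = ρgh.
ρ = 8.20 g/L = 8.200 kg/m³; h = 3190 cm = 31.90 m; g = 9.810 m/s².
P = 2566 Pa
2566 Pa × (1 atm / 1.013×10^5 Pa) = 0.02533 atm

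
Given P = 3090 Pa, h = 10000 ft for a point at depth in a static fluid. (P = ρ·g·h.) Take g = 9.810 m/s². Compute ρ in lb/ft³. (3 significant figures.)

Solving P = ρ·g·h for ρ: ρ = P/(g·h).
P = 3090 Pa; h = 10000 ft = 3048 m; g = 9.810 m/s².
ρ = 0.1033 kg/m³
0.1033 kg/m³ × (1 lb/ft³ / 16.02 kg/m³) = 0.006451 lb/ft³

0.00645 lb/ft³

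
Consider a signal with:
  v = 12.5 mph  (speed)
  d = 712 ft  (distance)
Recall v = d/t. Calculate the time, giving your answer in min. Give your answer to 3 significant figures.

0.647 min

Rearranging: t = d/v.
v = 12.5 mph = 5.588 m/s; d = 712 ft = 217.0 m.
t = 38.84 s
38.84 s × (1 min / 60.00 s) = 0.6473 min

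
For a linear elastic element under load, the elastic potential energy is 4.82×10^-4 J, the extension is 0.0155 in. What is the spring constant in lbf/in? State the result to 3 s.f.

Solving U = ½k·x² for k: k = 2U/x².
U = 4.82×10^-4 J; x = 0.0155 in = 3.937×10^-4 m.
k = 6219 N/m
6219 N/m × (1 lbf/in / 175.1 N/m) = 35.51 lbf/in

35.5 lbf/in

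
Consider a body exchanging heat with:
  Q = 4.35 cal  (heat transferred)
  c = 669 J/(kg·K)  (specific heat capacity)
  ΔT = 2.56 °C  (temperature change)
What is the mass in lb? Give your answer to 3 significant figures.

0.0234 lb

Rearranging: m = Q/(c·ΔT).
Q = 4.35 cal = 18.20 J; c = 669 J/(kg·K); ΔT = 2.56 °C = 2.560 K.
m = 0.01063 kg
0.01063 kg × (1 lb / 0.4536 kg) = 0.02343 lb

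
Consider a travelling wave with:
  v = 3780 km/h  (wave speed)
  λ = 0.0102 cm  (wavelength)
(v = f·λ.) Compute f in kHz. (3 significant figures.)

10300 kHz

Solving v = f·λ for f: f = v/λ.
v = 3780 km/h = 1050 m/s; λ = 0.0102 cm = 1.020×10^-4 m.
f = 1.029×10^7 Hz
1.029×10^7 Hz × (1 kHz / 1000 Hz) = 10294 kHz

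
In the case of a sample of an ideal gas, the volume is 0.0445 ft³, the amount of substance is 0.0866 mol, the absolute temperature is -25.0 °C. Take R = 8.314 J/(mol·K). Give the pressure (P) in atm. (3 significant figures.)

1.40 atm

Directly: P = nRT/V.
V = 0.0445 ft³ = 0.001260 m³; n = 0.0866 mol; T = -25.0 °C = 248.1 K; R = 8.314 J/(mol·K).
P = 1.418×10^5 Pa  (the unit combination reduces to kg/(m·s²) = Pa)
1.418×10^5 Pa × (1 atm / 1.013×10^5 Pa) = 1.399 atm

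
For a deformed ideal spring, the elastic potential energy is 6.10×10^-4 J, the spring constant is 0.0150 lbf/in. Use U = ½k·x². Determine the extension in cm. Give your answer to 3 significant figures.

Rearranging U = ½k·x² for x: x = √(2U/k).
U = 6.10×10^-4 J; k = 0.0150 lbf/in = 2.627 N/m.
x = 0.02155 m
0.02155 m × (1 cm / 0.01000 m) = 2.155 cm

2.16 cm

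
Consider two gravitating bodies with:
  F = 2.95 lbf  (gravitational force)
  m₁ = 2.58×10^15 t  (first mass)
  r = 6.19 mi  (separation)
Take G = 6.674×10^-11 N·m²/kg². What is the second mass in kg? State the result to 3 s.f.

7.56 kg

From Newton's law of gravitation: m₂ = F·r²/(G·m₁).
F = 2.95 lbf = 13.12 N; m₁ = 2.58×10^15 t = 2.580×10^18 kg; r = 6.19 mi = 9962 m; G = 6.674×10^-11 N·m²/kg².
m₂ = 7.563 kg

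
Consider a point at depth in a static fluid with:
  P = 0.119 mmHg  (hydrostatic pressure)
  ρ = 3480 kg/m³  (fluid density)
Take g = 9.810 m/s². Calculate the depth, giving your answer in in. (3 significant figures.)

0.0183 in

Rearranging: h = P/(ρ·g).
P = 0.119 mmHg = 15.87 Pa; ρ = 3480 kg/m³; g = 9.810 m/s².
h = 4.647×10^-4 m
4.647×10^-4 m × (1 in / 0.02540 m) = 0.01830 in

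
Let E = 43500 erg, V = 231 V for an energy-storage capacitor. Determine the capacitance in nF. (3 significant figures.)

Rearranging: C = 2E/V².
E = 43500 erg = 0.004350 J; V = 231 V.
C = 1.630×10^-7 F
1.630×10^-7 F × (1 nF / 1.000×10^-9 F) = 163.0 nF

163 nF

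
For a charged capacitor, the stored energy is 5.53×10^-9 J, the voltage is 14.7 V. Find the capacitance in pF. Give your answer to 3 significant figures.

51.2 pF

Rearranging: C = 2E/V².
E = 5.53×10^-9 J; V = 14.7 V.
C = 5.118×10^-11 F
5.118×10^-11 F × (1 pF / 1.000×10^-12 F) = 51.18 pF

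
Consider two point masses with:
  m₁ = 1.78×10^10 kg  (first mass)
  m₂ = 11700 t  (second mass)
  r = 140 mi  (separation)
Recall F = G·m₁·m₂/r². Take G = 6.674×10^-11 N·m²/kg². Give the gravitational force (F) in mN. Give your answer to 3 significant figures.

F is given directly by: F = Gm₁m₂/r².
m₁ = 1.78×10^10 kg; m₂ = 11700 t = 1.170×10^7 kg; r = 140 mi = 2.253×10^5 m; G = 6.674×10^-11 N·m²/kg².
F = 2.738×10^-4 N  (the unit combination reduces to kg·m/s² = N)
2.738×10^-4 N × (1 mN / 0.001000 N) = 0.2738 mN

0.274 mN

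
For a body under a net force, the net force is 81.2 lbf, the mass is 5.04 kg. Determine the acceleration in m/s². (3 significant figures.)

Rearranging F = m·a for a: a = F/m.
F = 81.2 lbf = 361.2 N; m = 5.04 kg.
a = 71.67 m/s²

71.7 m/s²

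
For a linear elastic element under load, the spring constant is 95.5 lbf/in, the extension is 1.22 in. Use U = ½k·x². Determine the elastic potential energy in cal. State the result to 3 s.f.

1.92 cal

Directly: U = ½kx².
k = 95.5 lbf/in = 16725 N/m; x = 1.22 in = 0.03099 m.
U = 8.030 J  (the unit combination reduces to kg·m²/s² = J)
8.030 J × (1 cal / 4.184 J) = 1.919 cal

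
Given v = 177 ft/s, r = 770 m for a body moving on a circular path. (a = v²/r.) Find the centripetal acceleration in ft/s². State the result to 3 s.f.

12.4 ft/s²

a is given directly by: a = v²/r.
v = 177 ft/s = 53.95 m/s; r = 770 m.
a = 3.780 m/s²
3.780 m/s² × (1 ft/s² / 0.3048 m/s²) = 12.40 ft/s²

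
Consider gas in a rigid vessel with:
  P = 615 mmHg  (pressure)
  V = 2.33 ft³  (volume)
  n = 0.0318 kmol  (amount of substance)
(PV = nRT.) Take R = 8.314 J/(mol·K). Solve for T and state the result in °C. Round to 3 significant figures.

Solving PV = nRT for T: T = PV/(nR).
P = 615 mmHg = 81993 Pa; V = 2.33 ft³ = 0.06598 m³; n = 0.0318 kmol = 31.80 mol; R = 8.314 J/(mol·K).
T = 20.46 K
20.46 K − 273.15 = -252.7 °C

-253 °C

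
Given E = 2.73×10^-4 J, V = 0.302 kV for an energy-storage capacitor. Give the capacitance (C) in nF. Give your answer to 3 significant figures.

Solving E = ½C·V² for C: C = 2E/V².
E = 2.73×10^-4 J; V = 0.302 kV = 302.0 V.
C = 5.987×10^-9 F
5.987×10^-9 F × (1 nF / 1.000×10^-9 F) = 5.987 nF

5.99 nF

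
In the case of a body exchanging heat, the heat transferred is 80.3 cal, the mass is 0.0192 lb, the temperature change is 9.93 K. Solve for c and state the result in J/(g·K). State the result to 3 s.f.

3.88 J/(g·K)

Rearranging Q = m·c·ΔT for c: c = Q/(m·ΔT).
Q = 80.3 cal = 336.0 J; m = 0.0192 lb = 0.008709 kg; ΔT = 9.93 K.
c = 3885 J/(kg·K)
3885 J/(kg·K) × (1 J/(g·K) / 1000 J/(kg·K)) = 3.885 J/(g·K)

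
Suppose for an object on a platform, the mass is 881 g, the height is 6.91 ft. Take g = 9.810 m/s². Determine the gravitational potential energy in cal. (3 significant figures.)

4.35 cal

Directly: PE = mgh.
m = 881 g = 0.8810 kg; h = 6.91 ft = 2.106 m; g = 9.810 m/s².
PE = 18.20 J
18.20 J × (1 cal / 4.184 J) = 4.351 cal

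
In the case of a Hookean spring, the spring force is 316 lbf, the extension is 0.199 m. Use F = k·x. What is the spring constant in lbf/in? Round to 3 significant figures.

40.3 lbf/in

From Hooke's law: k = F/x.
F = 316 lbf = 1406 N; x = 0.199 m.
k = 7064 N/m
7064 N/m × (1 lbf/in / 175.1 N/m) = 40.33 lbf/in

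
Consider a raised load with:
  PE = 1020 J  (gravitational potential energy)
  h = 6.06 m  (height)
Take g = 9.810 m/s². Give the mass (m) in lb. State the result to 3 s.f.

37.8 lb

Rearranging PE = m·g·h for m: m = PE/(g·h).
PE = 1020 J; h = 6.06 m; g = 9.810 m/s².
m = 17.16 kg
17.16 kg × (1 lb / 0.4536 kg) = 37.83 lb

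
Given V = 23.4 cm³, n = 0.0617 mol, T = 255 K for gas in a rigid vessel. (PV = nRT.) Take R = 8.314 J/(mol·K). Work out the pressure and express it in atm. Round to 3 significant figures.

55.2 atm

P is given directly by: P = nRT/V.
V = 23.4 cm³ = 2.340×10^-5 m³; n = 0.0617 mol; T = 255 K; R = 8.314 J/(mol·K).
P = 5.590×10^6 Pa
5.590×10^6 Pa × (1 atm / 1.013×10^5 Pa) = 55.17 atm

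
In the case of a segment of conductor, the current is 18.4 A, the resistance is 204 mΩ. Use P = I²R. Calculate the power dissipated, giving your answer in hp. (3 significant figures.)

P is given directly by: P = I²R.
I = 18.4 A; R = 204 mΩ = 0.2040 Ω.
P = 69.07 W
69.07 W × (1 hp / 745.7 W) = 0.09262 hp

0.0926 hp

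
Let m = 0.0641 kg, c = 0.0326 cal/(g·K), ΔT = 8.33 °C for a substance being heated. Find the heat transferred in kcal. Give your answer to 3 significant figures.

Directly: Q = mcΔT.
m = 0.0641 kg; c = 0.0326 cal/(g·K) = 136.4 J/(kg·K); ΔT = 8.33 °C = 8.330 K.
Q = 72.83 J  (the unit combination reduces to kg·m²/s² = J)
72.83 J × (1 kcal / 4184 J) = 0.01741 kcal

0.0174 kcal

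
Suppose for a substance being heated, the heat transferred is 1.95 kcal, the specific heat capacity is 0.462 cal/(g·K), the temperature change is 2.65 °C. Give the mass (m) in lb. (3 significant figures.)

Rearranging Q = m·c·ΔT for m: m = Q/(c·ΔT).
Q = 1.95 kcal = 8159 J; c = 0.462 cal/(g·K) = 1933 J/(kg·K); ΔT = 2.65 °C = 2.650 K.
m = 1.593 kg
1.593 kg × (1 lb / 0.4536 kg) = 3.511 lb

3.51 lb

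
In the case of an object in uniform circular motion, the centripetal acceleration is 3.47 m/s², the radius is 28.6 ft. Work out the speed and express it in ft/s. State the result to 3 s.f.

18.0 ft/s

Rearranging a = v²/r for v: v = √(a·r).
a = 3.47 m/s²; r = 28.6 ft = 8.717 m.
v = 5.500 m/s
5.500 m/s × (1 ft/s / 0.3048 m/s) = 18.04 ft/s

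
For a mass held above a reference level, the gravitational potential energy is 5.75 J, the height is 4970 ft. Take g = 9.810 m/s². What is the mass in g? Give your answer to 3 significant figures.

0.387 g

Solving PE = m·g·h for m: m = PE/(g·h).
PE = 5.75 J; h = 4970 ft = 1515 m; g = 9.810 m/s².
m = 3.869×10^-4 kg
3.869×10^-4 kg × (1 g / 0.001000 kg) = 0.3869 g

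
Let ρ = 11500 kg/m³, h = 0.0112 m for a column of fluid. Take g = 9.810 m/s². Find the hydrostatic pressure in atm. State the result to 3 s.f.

P is given directly by: P = ρgh.
ρ = 11500 kg/m³; h = 0.0112 m; g = 9.810 m/s².
P = 1264 Pa  (the unit combination reduces to kg/(m·s²) = Pa)
1264 Pa × (1 atm / 1.013×10^5 Pa) = 0.01247 atm

0.0125 atm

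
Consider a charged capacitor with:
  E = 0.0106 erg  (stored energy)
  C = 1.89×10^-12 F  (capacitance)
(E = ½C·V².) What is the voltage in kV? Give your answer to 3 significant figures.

Rearranging E = ½C·V² for V: V = √(2E/C).
E = 0.0106 erg = 1.060×10^-9 J; C = 1.89×10^-12 F.
V = 33.49 V  (the unit combination reduces to kg·m²/(A·s³) = V)
33.49 V × (1 kV / 1000 V) = 0.03349 kV

0.0335 kV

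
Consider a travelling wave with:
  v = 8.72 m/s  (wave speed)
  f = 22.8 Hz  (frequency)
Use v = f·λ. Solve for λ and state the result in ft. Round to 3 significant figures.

Solving v = f·λ for λ: λ = v/f.
v = 8.72 m/s; f = 22.8 Hz.
λ = 0.3825 m
0.3825 m × (1 ft / 0.3048 m) = 1.255 ft

1.25 ft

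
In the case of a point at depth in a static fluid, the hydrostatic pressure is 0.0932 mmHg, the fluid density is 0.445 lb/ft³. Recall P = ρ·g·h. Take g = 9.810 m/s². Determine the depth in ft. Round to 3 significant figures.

Rearranging P = ρ·g·h for h: h = P/(ρ·g).
P = 0.0932 mmHg = 12.43 Pa; ρ = 0.445 lb/ft³ = 7.128 kg/m³; g = 9.810 m/s².
h = 0.1777 m
0.1777 m × (1 ft / 0.3048 m) = 0.5830 ft

0.583 ft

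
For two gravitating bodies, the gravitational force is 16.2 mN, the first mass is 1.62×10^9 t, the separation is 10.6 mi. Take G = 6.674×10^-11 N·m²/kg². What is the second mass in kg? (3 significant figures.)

From Newton's law of gravitation: m₂ = F·r²/(G·m₁).
F = 16.2 mN = 0.01620 N; m₁ = 1.62×10^9 t = 1.620×10^12 kg; r = 10.6 mi = 17059 m; G = 6.674×10^-11 N·m²/kg².
m₂ = 43604 kg

43600 kg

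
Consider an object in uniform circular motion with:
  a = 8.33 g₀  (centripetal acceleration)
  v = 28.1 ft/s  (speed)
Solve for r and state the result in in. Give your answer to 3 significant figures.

Rearranging: r = v²/a.
a = 8.33 g₀ = 81.69 m/s²; v = 28.1 ft/s = 8.565 m/s.
r = 0.8980 m
0.8980 m × (1 in / 0.02540 m) = 35.35 in

35.4 in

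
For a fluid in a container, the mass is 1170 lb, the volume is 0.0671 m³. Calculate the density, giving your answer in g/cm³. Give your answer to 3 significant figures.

7.91 g/cm³

Directly: ρ = m/V.
m = 1170 lb = 530.7 kg; V = 0.0671 m³.
ρ = 7909 kg/m³
7909 kg/m³ × (1 g/cm³ / 1000 kg/m³) = 7.909 g/cm³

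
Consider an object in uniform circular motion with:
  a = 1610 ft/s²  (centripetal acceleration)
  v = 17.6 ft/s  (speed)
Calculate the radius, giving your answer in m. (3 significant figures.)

0.0586 m

Solving a = v²/r for r: r = v²/a.
a = 1610 ft/s² = 490.7 m/s²; v = 17.6 ft/s = 5.364 m/s.
r = 0.05864 m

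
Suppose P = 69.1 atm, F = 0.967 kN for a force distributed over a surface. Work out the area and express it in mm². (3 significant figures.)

Rearranging: A = F/P.
P = 69.1 atm = 7.002×10^6 Pa; F = 0.967 kN = 967.0 N.
A = 1.381×10^-4 m²
1.381×10^-4 m² × (1 mm² / 1.000×10^-6 m²) = 138.1 mm²

138 mm²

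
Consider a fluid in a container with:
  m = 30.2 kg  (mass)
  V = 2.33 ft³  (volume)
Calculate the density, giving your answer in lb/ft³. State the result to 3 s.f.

28.6 lb/ft³

ρ is given directly by: ρ = m/V.
m = 30.2 kg; V = 2.33 ft³ = 0.06598 m³.
ρ = 457.7 kg/m³
457.7 kg/m³ × (1 lb/ft³ / 16.02 kg/m³) = 28.57 lb/ft³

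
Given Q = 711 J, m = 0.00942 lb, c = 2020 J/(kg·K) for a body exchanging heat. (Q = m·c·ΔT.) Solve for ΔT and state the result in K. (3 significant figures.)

Rearranging: ΔT = Q/(m·c).
Q = 711 J; m = 0.00942 lb = 0.004273 kg; c = 2020 J/(kg·K).
ΔT = 82.38 K

82.4 K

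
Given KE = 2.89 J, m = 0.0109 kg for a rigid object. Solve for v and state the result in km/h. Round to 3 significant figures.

82.9 km/h

Rearranging KE = ½mv² for v: v = √(2·KE/m).
KE = 2.89 J; m = 0.0109 kg.
v = 23.03 m/s
23.03 m/s × (1 km/h / 0.2778 m/s) = 82.90 km/h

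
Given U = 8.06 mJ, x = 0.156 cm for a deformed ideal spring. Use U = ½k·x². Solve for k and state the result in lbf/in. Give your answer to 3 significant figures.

Rearranging: k = 2U/x².
U = 8.06 mJ = 0.008060 J; x = 0.156 cm = 0.001560 m.
k = 6624 N/m
6624 N/m × (1 lbf/in / 175.1 N/m) = 37.82 lbf/in

37.8 lbf/in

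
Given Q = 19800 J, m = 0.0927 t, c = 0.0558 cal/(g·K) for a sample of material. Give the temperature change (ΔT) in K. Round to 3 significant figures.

0.915 K

Rearranging: ΔT = Q/(m·c).
Q = 19800 J; m = 0.0927 t = 92.70 kg; c = 0.0558 cal/(g·K) = 233.5 J/(kg·K).
ΔT = 0.9149 K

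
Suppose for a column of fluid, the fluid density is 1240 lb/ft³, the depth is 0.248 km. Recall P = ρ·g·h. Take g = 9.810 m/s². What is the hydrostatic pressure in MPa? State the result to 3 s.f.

48.3 MPa

P is given directly by: P = ρgh.
ρ = 1240 lb/ft³ = 19863 kg/m³; h = 0.248 km = 248.0 m; g = 9.810 m/s².
P = 4.832×10^7 Pa  (the unit combination reduces to kg/(m·s²) = Pa)
4.832×10^7 Pa × (1 MPa / 1.000×10^6 Pa) = 48.32 MPa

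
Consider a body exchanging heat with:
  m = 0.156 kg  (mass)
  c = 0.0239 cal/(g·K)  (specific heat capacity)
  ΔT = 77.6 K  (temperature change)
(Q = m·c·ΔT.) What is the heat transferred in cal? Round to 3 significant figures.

289 cal

Q is given directly by: Q = mcΔT.
m = 0.156 kg; c = 0.0239 cal/(g·K) = 100.00 J/(kg·K); ΔT = 77.6 K.
Q = 1211 J  (the unit combination reduces to kg·m²/s² = J)
1211 J × (1 cal / 4.184 J) = 289.3 cal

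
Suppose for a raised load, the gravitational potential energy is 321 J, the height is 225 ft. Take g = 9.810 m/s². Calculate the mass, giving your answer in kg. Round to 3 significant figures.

0.477 kg

Rearranging PE = m·g·h for m: m = PE/(g·h).
PE = 321 J; h = 225 ft = 68.58 m; g = 9.810 m/s².
m = 0.4771 kg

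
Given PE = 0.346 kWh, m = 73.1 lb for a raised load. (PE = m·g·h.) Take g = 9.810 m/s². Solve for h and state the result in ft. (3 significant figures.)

Rearranging PE = m·g·h for h: h = PE/(m·g).
PE = 0.346 kWh = 1.246×10^6 J; m = 73.1 lb = 33.16 kg; g = 9.810 m/s².
h = 3829 m
3829 m × (1 ft / 0.3048 m) = 12564 ft

12600 ft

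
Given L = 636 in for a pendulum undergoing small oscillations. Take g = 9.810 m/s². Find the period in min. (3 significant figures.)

0.134 min

Directly: T = 2π√(L/g).
L = 636 in = 16.15 m; g = 9.810 m/s².
T = 8.063 s
8.063 s × (1 min / 60.00 s) = 0.1344 min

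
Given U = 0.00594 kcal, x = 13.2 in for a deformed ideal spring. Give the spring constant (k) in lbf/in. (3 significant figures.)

2.52 lbf/in

Rearranging: k = 2U/x².
U = 0.00594 kcal = 24.85 J; x = 13.2 in = 0.3353 m.
k = 442.2 N/m
442.2 N/m × (1 lbf/in / 175.1 N/m) = 2.525 lbf/in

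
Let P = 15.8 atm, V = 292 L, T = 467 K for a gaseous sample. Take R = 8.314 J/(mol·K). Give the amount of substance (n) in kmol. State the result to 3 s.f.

0.120 kmol

Rearranging: n = PV/(RT).
P = 15.8 atm = 1.601×10^6 Pa; V = 292 L = 0.2920 m³; T = 467 K; R = 8.314 J/(mol·K).
n = 120.4 mol
120.4 mol × (1 kmol / 1000 mol) = 0.1204 kmol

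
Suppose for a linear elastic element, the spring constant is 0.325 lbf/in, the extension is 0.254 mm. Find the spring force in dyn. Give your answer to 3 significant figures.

1450 dyn

From Hooke's law: F = kx.
k = 0.325 lbf/in = 56.92 N/m; x = 0.254 mm = 2.540×10^-4 m.
F = 0.01446 N  (the unit combination reduces to kg·m/s² = N)
0.01446 N × (1 dyn / 1.000×10^-5 N) = 1446 dyn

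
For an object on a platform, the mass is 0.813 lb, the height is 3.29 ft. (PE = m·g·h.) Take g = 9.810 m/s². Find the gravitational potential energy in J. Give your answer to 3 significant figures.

3.63 J

Directly: PE = mgh.
m = 0.813 lb = 0.3688 kg; h = 3.29 ft = 1.003 m; g = 9.810 m/s².
PE = 3.628 J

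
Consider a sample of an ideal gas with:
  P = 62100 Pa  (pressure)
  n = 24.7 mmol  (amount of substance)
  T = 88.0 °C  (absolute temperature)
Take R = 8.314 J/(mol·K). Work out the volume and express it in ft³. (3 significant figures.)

From the ideal-gas law: V = nRT/P.
P = 62100 Pa; n = 24.7 mmol = 0.02470 mol; T = 88.0 °C = 361.1 K; R = 8.314 J/(mol·K).
V = 0.001194 m³
0.001194 m³ × (1 ft³ / 0.02832 m³) = 0.04218 ft³

0.0422 ft³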